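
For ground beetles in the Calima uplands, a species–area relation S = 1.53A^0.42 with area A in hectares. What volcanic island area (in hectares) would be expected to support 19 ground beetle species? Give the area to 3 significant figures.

19 = 1.53 × A^0.42  ⇒  A^0.42 = 19/1.53 = 12.42
ln A = ln(12.42) / 0.42 = 2.5192 / 0.42 = 5.9980
A = e^5.9980 ≈ 402.6 hectares

403 hectares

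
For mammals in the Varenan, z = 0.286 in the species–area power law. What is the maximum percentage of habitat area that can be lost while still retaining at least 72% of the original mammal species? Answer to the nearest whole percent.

68%

Need (A_new/A_old)^0.286 = 0.72, so A_new/A_old = 0.72^(1/0.286) = 0.72^3.497
ln(A_new/A_old) = ln 0.72 / 0.286 = -0.3285 / 0.286 = -1.1486
A_new/A_old = e^-1.1486 ≈ 0.3171
Fraction that can be lost = 1 − 0.3171 = 0.6829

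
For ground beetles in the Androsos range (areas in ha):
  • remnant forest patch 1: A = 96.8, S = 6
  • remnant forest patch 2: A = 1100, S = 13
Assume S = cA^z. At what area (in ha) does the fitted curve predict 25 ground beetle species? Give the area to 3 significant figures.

z = ln(13/6) / ln(1100/96.8) = 0.7732 / 2.4304 = 0.3181
c = 6 / 96.8^0.3181 = 6 / 4.283 = 1.401
A = (25/1.401)^(1/0.3181) ⇒ ln A = ln(17.85)/0.3181 = 9.0586
A = e^9.0586 ≈ 8592 ha

8590 ha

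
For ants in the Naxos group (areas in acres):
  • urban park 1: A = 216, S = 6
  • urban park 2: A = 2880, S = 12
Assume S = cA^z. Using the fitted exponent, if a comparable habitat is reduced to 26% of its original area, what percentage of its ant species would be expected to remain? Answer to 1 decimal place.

z = ln(12/6) / ln(2880/216) = 0.6931 / 2.5903 = 0.2676
S_new/S_old = (A_new/A_old)^z = 0.26^0.2676 = exp(0.2676 × -1.3471) = 0.6973

69.7%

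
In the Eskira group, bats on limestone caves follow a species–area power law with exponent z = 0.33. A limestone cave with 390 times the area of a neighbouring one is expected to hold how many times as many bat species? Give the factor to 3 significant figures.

7.16

S₂/S₁ = (A₂/A₁)^z = 390^0.33
ln(S₂/S₁) = 0.33 × ln 390 = 0.33 × 5.9661 = 1.9688
S₂/S₁ = e^1.9688 ≈ 7.162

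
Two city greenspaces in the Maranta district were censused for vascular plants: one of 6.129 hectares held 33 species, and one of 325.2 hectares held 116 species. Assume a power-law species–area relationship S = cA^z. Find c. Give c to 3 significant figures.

18.6

z = ln(S₂/S₁) / ln(A₂/A₁) = ln(116/33) / ln(325.2/6.129) = 1.2571 / 3.9714 = 0.3165
c = S₁ / A₁^z = 33 / 6.129^0.3165 = 33 / 1.775 = 18.59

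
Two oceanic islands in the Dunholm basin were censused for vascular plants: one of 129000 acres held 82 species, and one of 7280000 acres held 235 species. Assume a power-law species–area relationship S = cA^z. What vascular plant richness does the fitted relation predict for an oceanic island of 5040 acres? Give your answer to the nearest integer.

35

z = ln(235/82) / ln(7280000/129000) = 1.0529 / 4.0331 = 0.2611
c = 82 / 129000^0.2611 = 82 / 21.59 = 3.799
S₃ = 3.799 × 5040^0.2611 = 3.799 × 9.259 ≈ 35.17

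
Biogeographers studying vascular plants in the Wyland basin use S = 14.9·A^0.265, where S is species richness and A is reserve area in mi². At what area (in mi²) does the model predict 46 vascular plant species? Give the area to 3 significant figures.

46 = 14.9 × A^0.265  ⇒  A^0.265 = 46/14.9 = 3.087
ln A = ln(3.087) / 0.265 = 1.1273 / 0.265 = 4.2539
A = e^4.2539 ≈ 70.38 mi²

70.4 mi²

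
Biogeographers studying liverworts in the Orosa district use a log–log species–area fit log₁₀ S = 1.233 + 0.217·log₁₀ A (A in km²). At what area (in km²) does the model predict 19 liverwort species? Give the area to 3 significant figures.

19 = 17.1 × A^0.217  ⇒  A^0.217 = 19/17.1 = 1.111
ln A = ln(1.111) / 0.217 = 0.1054 / 0.217 = 0.4855
A = e^0.4855 ≈ 1.625 km²

1.62 km²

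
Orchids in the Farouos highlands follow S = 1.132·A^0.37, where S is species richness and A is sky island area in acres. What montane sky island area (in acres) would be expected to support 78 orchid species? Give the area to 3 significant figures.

92900 acres

78 = 1.132 × A^0.37  ⇒  A^0.37 = 78/1.132 = 68.9
ln A = ln(68.9) / 0.37 = 4.2327 / 0.37 = 11.4398
A = e^11.4398 ≈ 92948 acres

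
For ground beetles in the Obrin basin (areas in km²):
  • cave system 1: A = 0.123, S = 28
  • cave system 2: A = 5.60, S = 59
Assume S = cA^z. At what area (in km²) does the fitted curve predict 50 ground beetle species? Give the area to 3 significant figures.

2.40 km²

z = ln(59/28) / ln(5.6/0.123) = 0.7453 / 3.8183 = 0.1952
c = 28 / 0.123^0.1952 = 28 / 0.6643 = 42.15
A = (50/42.15)^(1/0.1952) ⇒ ln A = ln(1.186)/0.1952 = 0.8748
A = e^0.8748 ≈ 2.398 km²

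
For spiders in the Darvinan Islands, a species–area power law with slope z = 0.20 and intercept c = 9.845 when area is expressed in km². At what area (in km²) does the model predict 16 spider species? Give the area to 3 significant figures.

11.3 km²

16 = 9.845 × A^0.2  ⇒  A^0.2 = 16/9.845 = 1.625
ln A = ln(1.625) / 0.2 = 0.4856 / 0.2 = 2.4281
A = e^2.4281 ≈ 11.34 km²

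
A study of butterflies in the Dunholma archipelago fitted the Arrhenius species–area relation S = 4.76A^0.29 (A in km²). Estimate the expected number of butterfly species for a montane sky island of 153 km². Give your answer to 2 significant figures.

20

S = 4.76 × 153^0.29 = 4.76 × 4.301 ≈ 20.47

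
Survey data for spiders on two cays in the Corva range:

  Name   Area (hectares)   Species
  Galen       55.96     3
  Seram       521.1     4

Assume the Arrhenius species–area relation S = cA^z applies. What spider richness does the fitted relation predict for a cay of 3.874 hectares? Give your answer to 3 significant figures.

z = ln(4/3) / ln(521.1/55.96) = 0.2877 / 2.2313 = 0.1289
c = 3 / 55.96^0.1289 = 3 / 1.68 = 1.786
S₃ = 1.786 × 3.874^0.1289 = 1.786 × 1.191 ≈ 2.126

2.13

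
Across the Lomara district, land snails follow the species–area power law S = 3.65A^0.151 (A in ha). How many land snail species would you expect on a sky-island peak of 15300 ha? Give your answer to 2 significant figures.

16

S = 3.65 × 15300^0.151
ln S = ln 3.65 + 0.151 × ln 15300 = 1.2947 + 0.151 × 9.6356 = 2.7497
S = e^2.7497 ≈ 15.64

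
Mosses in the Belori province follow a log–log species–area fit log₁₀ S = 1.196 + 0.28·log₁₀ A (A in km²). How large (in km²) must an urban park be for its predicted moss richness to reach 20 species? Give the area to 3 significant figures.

20 = 15.7 × A^0.28  ⇒  A^0.28 = 20/15.7 = 1.274
ln A = ln(1.274) / 0.28 = 0.2418 / 0.28 = 0.8637
A = e^0.8637 ≈ 2.372 km²

2.37 km²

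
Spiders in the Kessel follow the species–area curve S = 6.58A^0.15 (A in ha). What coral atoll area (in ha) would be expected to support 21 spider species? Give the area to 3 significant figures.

2290 ha

21 = 6.58 × A^0.15  ⇒  A^0.15 = 21/6.58 = 3.191
ln A = ln(3.191) / 0.15 = 1.1605 / 0.15 = 7.7366
A = e^7.7366 ≈ 2291 ha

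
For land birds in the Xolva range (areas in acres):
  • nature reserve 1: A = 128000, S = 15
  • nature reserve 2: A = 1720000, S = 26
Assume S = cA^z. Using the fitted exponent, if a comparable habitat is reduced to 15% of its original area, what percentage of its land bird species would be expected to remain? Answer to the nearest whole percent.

z = ln(26/15) / ln(1720000/128000) = 0.5500 / 2.5980 = 0.2117
S_new/S_old = (A_new/A_old)^z = 0.15^0.2117 = exp(0.2117 × -1.8971) = 0.6692

67%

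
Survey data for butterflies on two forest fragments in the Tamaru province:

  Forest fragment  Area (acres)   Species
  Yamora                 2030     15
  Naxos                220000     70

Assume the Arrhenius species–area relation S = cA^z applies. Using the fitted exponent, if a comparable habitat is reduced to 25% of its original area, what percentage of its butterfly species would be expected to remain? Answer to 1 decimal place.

z = ln(70/15) / ln(220000/2030) = 1.5404 / 4.6856 = 0.3288
S_new/S_old = (A_new/A_old)^z = 0.25^0.3288 = exp(0.3288 × -1.3863) = 0.634

63.4%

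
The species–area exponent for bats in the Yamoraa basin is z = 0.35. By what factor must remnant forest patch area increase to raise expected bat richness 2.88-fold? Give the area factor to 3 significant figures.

20.5

(A₂/A₁)^0.35 = 2.88, so A₂/A₁ = 2.88^(1/0.35) = 2.88^2.857
ln(A₂/A₁) = ln 2.88 / 0.35 = 1.0578 / 0.35 = 3.0223
A₂/A₁ = e^3.0223 ≈ 20.54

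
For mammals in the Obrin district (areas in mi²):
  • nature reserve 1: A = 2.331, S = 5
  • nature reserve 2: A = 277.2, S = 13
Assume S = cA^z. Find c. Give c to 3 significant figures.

4.22

z = ln(S₂/S₁) / ln(A₂/A₁) = ln(13/5) / ln(277.2/2.331) = 0.9555 / 4.7784 = 0.2000
c = S₁ / A₁^z = 5 / 2.331^0.2000 = 5 / 1.184 = 4.222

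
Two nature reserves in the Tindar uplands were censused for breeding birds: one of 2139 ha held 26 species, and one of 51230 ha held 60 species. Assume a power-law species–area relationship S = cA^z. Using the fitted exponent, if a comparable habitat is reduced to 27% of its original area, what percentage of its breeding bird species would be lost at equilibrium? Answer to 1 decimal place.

z = ln(60/26) / ln(51230/2139) = 0.8362 / 3.1760 = 0.2633
S_new/S_old = (A_new/A_old)^z = 0.27^0.2633 = exp(0.2633 × -1.3093) = 0.7084
Fraction lost = 1 − 0.7084 = 0.2916

29.2%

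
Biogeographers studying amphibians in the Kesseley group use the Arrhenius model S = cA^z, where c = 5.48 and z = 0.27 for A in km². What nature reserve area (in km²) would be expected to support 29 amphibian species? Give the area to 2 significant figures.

29 = 5.48 × A^0.27  ⇒  A^0.27 = 29/5.48 = 5.292
ln A = ln(5.292) / 0.27 = 1.6662 / 0.27 = 6.1711
A = e^6.1711 ≈ 478.7 km²

480 km²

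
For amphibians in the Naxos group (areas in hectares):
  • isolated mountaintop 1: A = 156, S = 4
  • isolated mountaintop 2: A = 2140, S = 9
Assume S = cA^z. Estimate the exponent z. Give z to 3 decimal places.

Taking logs: ln S = ln c + z ln A, so z = (ln S₂ − ln S₁)/(ln A₂ − ln A₁).
z = ln(9/4) / ln(2140/156) = ln(2.25) / ln(13.72) = 0.8109 / 2.6187 = 0.3097

0.310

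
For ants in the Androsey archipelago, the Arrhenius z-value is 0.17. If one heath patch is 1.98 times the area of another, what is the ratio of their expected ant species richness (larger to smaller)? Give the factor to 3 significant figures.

1.12

S₂/S₁ = (A₂/A₁)^z = 1.98^0.17
ln(S₂/S₁) = 0.17 × ln 1.98 = 0.17 × 0.6831 = 0.1161
S₂/S₁ = e^0.1161 ≈ 1.123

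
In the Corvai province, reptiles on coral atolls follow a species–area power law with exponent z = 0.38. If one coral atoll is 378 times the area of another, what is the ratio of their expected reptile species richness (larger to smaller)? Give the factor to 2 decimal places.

9.54

S₂/S₁ = (A₂/A₁)^z = 378^0.38
ln(S₂/S₁) = 0.38 × ln 378 = 0.38 × 5.9349 = 2.2553
S₂/S₁ = e^2.2553 ≈ 9.538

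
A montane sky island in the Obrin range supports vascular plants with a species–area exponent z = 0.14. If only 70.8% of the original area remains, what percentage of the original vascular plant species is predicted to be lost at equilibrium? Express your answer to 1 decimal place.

S_new/S_old = (A_new/A_old)^z = 0.708^0.14
= exp(0.14 × ln 0.708) = exp(0.14 × -0.3453) = exp(-0.0483) ≈ 0.9528
Fraction lost = 1 − 0.9528 = 0.04719

4.7%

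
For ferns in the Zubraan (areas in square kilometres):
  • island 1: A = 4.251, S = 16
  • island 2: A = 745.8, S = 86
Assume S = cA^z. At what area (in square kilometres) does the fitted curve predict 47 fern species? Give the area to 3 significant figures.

117 square kilometres

z = ln(86/16) / ln(745.8/4.251) = 1.6818 / 5.1673 = 0.3255
c = 16 / 4.251^0.3255 = 16 / 1.602 = 9.99
A = (47/9.99)^(1/0.3255) ⇒ ln A = ln(4.705)/0.3255 = 4.7580
A = e^4.7580 ≈ 116.5 square kilometres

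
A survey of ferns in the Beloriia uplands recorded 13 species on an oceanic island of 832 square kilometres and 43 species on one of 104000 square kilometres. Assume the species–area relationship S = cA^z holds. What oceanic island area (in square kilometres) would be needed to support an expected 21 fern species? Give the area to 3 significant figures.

z = ln(43/13) / ln(104000/832) = 1.1963 / 4.8283 = 0.2478
c = 13 / 832^0.2478 = 13 / 5.29 = 2.457
A = (21/2.457)^(1/0.2478) ⇒ ln A = ln(8.546)/0.2478 = 8.6595
A = e^8.6595 ≈ 5765 square kilometres

5760 square kilometres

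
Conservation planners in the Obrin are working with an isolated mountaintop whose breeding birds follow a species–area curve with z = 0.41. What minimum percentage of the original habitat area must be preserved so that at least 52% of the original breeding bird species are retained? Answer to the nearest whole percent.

Need (A_new/A_old)^0.41 = 0.52, so A_new/A_old = 0.52^(1/0.41) = 0.52^2.439
ln(A_new/A_old) = ln 0.52 / 0.41 = -0.6539 / 0.41 = -1.5949
A_new/A_old = e^-1.5949 ≈ 0.2029

20%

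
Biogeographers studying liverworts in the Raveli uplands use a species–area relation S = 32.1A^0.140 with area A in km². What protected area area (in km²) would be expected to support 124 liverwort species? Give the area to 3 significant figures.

124 = 32.1 × A^0.14  ⇒  A^0.14 = 124/32.1 = 3.863
ln A = ln(3.863) / 0.14 = 1.3514 / 0.14 = 9.6530
A = e^9.6530 ≈ 15569 km²

15600 km²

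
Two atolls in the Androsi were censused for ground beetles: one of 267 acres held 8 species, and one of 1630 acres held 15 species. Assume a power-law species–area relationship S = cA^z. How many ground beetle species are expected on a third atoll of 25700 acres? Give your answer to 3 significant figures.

z = ln(15/8) / ln(1630/267) = 0.6286 / 1.8091 = 0.3475
c = 8 / 267^0.3475 = 8 / 6.969 = 1.148
S₃ = 1.148 × 25700^0.3475 = 1.148 × 34.07 ≈ 39.11

39.1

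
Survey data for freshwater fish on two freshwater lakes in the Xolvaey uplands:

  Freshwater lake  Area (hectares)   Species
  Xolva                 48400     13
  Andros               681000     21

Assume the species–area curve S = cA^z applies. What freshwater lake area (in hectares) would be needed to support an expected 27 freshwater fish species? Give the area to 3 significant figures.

2720000 hectares

z = ln(21/13) / ln(681000/48400) = 0.4796 / 2.6441 = 0.1814
c = 13 / 48400^0.1814 = 13 / 7.075 = 1.837
A = (27/1.837)^(1/0.1814) ⇒ ln A = ln(14.69)/0.1814 = 14.8169
A = e^14.8169 ≈ 2722079 hectares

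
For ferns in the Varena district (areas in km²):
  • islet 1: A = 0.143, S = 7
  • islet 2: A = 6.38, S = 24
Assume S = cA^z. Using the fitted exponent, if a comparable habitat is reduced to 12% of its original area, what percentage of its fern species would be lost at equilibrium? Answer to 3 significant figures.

49.7%

z = ln(24/7) / ln(6.38/0.143) = 1.2321 / 3.7981 = 0.3244
S_new/S_old = (A_new/A_old)^z = 0.12^0.3244 = exp(0.3244 × -2.1203) = 0.5027
Fraction lost = 1 − 0.5027 = 0.4973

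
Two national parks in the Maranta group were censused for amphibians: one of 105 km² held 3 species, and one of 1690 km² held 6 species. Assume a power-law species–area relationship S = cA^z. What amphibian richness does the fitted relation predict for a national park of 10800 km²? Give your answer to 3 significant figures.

9.53

z = ln(6/3) / ln(1690/105) = 0.6931 / 2.7785 = 0.2495
c = 3 / 105^0.2495 = 3 / 3.193 = 0.9395
S₃ = 0.9395 × 10800^0.2495 = 0.9395 × 10.14 ≈ 9.53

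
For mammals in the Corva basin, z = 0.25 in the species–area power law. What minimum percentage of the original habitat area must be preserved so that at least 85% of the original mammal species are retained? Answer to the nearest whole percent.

Need (A_new/A_old)^0.25 = 0.85, so A_new/A_old = 0.85^(1/0.25) = 0.85^4
ln(A_new/A_old) = ln 0.85 / 0.25 = -0.1625 / 0.25 = -0.6501
A_new/A_old = e^-0.6501 ≈ 0.522

52%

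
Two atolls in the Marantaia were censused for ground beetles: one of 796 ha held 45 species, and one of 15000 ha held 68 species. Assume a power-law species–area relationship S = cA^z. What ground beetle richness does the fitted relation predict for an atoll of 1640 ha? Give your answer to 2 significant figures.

z = ln(68/45) / ln(15000/796) = 0.4128 / 2.9362 = 0.1406
c = 45 / 796^0.1406 = 45 / 2.558 = 17.59
S₃ = 17.59 × 1640^0.1406 = 17.59 × 2.832 ≈ 49.81

50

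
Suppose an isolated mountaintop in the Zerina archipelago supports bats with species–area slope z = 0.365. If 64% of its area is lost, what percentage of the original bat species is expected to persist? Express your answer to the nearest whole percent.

S_new/S_old = (A_new/A_old)^z = 0.36^0.365
= exp(0.365 × ln 0.36) = exp(0.365 × -1.0217) = exp(-0.3729) ≈ 0.6887

69%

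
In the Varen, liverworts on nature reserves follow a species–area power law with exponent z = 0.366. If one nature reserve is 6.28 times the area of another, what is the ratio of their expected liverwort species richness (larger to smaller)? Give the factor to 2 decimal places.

1.96

S₂/S₁ = (A₂/A₁)^z = 6.28^0.366
ln(S₂/S₁) = 0.366 × ln 6.28 = 0.366 × 1.8374 = 0.6725
S₂/S₁ = e^0.6725 ≈ 1.959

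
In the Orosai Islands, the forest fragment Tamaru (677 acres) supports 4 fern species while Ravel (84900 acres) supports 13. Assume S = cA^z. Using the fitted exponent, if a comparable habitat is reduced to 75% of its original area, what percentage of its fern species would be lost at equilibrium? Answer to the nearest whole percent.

7%

z = ln(13/4) / ln(84900/677) = 1.1787 / 4.8316 = 0.2439
S_new/S_old = (A_new/A_old)^z = 0.75^0.2439 = exp(0.2439 × -0.2877) = 0.9322
Fraction lost = 1 − 0.9322 = 0.06777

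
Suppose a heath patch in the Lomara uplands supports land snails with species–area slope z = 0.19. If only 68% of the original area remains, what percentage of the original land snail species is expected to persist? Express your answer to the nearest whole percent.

93%

S_new/S_old = (A_new/A_old)^z = 0.68^0.19
= exp(0.19 × ln 0.68) = exp(0.19 × -0.3857) = exp(-0.0733) ≈ 0.9293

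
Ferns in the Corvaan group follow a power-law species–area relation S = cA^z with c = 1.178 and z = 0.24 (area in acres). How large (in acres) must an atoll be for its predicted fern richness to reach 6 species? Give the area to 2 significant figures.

6 = 1.178 × A^0.24  ⇒  A^0.24 = 6/1.178 = 5.093
ln A = ln(5.093) / 0.24 = 1.6279 / 0.24 = 6.7831
A = e^6.7831 ≈ 882.8 acres

880 acres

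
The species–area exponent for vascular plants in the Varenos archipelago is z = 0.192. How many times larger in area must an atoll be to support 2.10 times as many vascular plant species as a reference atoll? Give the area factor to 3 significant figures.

47.7

(A₂/A₁)^0.192 = 2.1, so A₂/A₁ = 2.1^(1/0.192) = 2.1^5.208
ln(A₂/A₁) = ln 2.1 / 0.192 = 0.7419 / 0.192 = 3.8643
A₂/A₁ = e^3.8643 ≈ 47.67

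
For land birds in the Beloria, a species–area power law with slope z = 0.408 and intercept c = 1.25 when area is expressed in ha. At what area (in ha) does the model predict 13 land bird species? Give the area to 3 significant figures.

311 ha

13 = 1.25 × A^0.408  ⇒  A^0.408 = 13/1.25 = 10.4
ln A = ln(10.4) / 0.408 = 2.3418 / 0.408 = 5.7397
A = e^5.7397 ≈ 311 ha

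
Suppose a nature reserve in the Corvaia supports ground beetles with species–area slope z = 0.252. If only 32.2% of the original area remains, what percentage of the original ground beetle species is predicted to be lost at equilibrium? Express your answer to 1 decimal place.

24.8%

S_new/S_old = (A_new/A_old)^z = 0.322^0.252
= exp(0.252 × ln 0.322) = exp(0.252 × -1.1332) = exp(-0.2856) ≈ 0.7516
Fraction lost = 1 − 0.7516 = 0.2484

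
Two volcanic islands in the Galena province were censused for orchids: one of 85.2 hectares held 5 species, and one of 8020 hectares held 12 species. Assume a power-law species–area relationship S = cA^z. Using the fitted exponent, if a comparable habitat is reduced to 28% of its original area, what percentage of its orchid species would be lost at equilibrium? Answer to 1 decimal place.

z = ln(12/5) / ln(8020/85.2) = 0.8755 / 4.5447 = 0.1926
S_new/S_old = (A_new/A_old)^z = 0.28^0.1926 = exp(0.1926 × -1.2730) = 0.7825
Fraction lost = 1 − 0.7825 = 0.2175

21.7%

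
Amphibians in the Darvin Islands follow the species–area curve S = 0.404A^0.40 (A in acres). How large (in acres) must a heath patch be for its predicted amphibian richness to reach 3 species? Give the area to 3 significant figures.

150 acres

3 = 0.404 × A^0.4  ⇒  A^0.4 = 3/0.404 = 7.426
ln A = ln(7.426) / 0.4 = 2.0050 / 0.4 = 5.0124
A = e^5.0124 ≈ 150.3 acres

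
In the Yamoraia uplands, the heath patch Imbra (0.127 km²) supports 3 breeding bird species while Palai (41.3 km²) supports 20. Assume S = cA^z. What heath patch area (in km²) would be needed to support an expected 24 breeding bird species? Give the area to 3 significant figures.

z = ln(20/3) / ln(41.3/0.127) = 1.8971 / 5.7844 = 0.3280
c = 3 / 0.127^0.3280 = 3 / 0.5082 = 5.903
A = (24/5.903)^(1/0.3280) ⇒ ln A = ln(4.066)/0.3280 = 4.2768
A = e^4.2768 ≈ 72.01 km²

72.0 km²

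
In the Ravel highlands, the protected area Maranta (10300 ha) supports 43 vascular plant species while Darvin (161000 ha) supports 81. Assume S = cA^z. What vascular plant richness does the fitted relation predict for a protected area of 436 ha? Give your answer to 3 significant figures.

z = ln(81/43) / ln(161000/10300) = 0.6332 / 2.7493 = 0.2303
c = 43 / 10300^0.2303 = 43 / 8.4 = 5.119
S₃ = 5.119 × 436^0.2303 = 5.119 × 4.055 ≈ 20.76

20.8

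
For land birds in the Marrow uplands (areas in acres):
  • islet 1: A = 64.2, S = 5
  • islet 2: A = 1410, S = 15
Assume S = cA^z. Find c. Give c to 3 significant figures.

z = ln(S₂/S₁) / ln(A₂/A₁) = ln(15/5) / ln(1410/64.2) = 1.0986 / 3.0893 = 0.3556
c = S₁ / A₁^z = 5 / 64.2^0.3556 = 5 / 4.393 = 1.138

1.14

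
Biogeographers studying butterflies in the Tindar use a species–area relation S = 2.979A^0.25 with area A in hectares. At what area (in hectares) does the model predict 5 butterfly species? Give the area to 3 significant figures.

5 = 2.979 × A^0.25  ⇒  A^0.25 = 5/2.979 = 1.678
ln A = ln(1.678) / 0.25 = 0.5179 / 0.25 = 2.0714
A = e^2.0714 ≈ 7.936 hectares

7.94 hectares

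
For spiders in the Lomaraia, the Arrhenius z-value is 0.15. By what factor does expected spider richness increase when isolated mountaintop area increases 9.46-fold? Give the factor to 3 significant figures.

1.40

S₂/S₁ = (A₂/A₁)^z = 9.46^0.15
ln(S₂/S₁) = 0.15 × ln 9.46 = 0.15 × 2.2471 = 0.3371
S₂/S₁ = e^0.3371 ≈ 1.401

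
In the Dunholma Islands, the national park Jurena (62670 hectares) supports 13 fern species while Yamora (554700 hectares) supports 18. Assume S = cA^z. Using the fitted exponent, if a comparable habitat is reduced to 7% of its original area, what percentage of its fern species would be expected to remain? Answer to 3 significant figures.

z = ln(18/13) / ln(554700/62670) = 0.3254 / 2.1805 = 0.1492
S_new/S_old = (A_new/A_old)^z = 0.07^0.1492 = exp(0.1492 × -2.6593) = 0.6724

67.2%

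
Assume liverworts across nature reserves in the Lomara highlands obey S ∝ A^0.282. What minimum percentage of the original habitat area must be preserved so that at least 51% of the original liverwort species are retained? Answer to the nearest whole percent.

9%

Need (A_new/A_old)^0.282 = 0.51, so A_new/A_old = 0.51^(1/0.282) = 0.51^3.546
ln(A_new/A_old) = ln 0.51 / 0.282 = -0.6733 / 0.282 = -2.3877
A_new/A_old = e^-2.3877 ≈ 0.09184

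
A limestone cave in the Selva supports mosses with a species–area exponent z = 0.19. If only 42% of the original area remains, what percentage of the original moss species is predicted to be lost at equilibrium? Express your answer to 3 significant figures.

15.2%

S_new/S_old = (A_new/A_old)^z = 0.42^0.19
= exp(0.19 × ln 0.42) = exp(0.19 × -0.8675) = exp(-0.1648) ≈ 0.848
Fraction lost = 1 − 0.848 = 0.152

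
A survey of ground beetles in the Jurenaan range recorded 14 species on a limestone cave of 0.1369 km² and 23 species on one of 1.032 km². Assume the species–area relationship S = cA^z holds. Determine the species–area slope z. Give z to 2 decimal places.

0.25

Taking logs: ln S = ln c + z ln A, so z = (ln S₂ − ln S₁)/(ln A₂ − ln A₁).
z = ln(23/14) / ln(1.032/0.1369) = ln(1.643) / ln(7.538) = 0.4964 / 2.0200 = 0.2458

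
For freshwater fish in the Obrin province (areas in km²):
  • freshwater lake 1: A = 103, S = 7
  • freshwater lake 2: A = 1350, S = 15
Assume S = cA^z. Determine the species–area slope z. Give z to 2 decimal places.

0.30

Taking logs: ln S = ln c + z ln A, so z = (ln S₂ − ln S₁)/(ln A₂ − ln A₁).
z = ln(15/7) / ln(1350/103) = ln(2.143) / ln(13.11) = 0.7621 / 2.5731 = 0.2962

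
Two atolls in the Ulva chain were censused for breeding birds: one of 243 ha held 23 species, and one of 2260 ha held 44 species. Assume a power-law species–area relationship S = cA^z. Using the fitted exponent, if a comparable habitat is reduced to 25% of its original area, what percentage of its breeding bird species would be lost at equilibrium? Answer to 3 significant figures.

33.2%

z = ln(44/23) / ln(2260/243) = 0.6487 / 2.2301 = 0.2909
S_new/S_old = (A_new/A_old)^z = 0.25^0.2909 = exp(0.2909 × -1.3863) = 0.6681
Fraction lost = 1 − 0.6681 = 0.3319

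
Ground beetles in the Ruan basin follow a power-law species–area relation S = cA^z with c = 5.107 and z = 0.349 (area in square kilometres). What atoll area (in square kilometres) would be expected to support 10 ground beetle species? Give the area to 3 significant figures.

10 = 5.107 × A^0.349  ⇒  A^0.349 = 10/5.107 = 1.958
ln A = ln(1.958) / 0.349 = 0.6720 / 0.349 = 1.9254
A = e^1.9254 ≈ 6.858 square kilometres

6.86 square kilometres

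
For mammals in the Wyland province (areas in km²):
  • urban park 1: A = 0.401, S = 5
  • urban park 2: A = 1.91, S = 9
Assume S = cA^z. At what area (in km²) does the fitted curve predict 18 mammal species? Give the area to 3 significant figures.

12.0 km²

z = ln(9/5) / ln(1.91/0.401) = 0.5878 / 1.5609 = 0.3766
c = 5 / 0.401^0.3766 = 5 / 0.7089 = 7.054
A = (18/7.054)^(1/0.3766) ⇒ ln A = ln(2.552)/0.3766 = 2.4878
A = e^2.4878 ≈ 12.03 km²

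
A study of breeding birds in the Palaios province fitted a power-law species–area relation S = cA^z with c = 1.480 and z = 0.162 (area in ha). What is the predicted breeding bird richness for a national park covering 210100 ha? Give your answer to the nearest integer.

S = 1.48 × 210100^0.162
ln S = ln 1.48 + 0.162 × ln 210100 = 0.3920 + 0.162 × 12.2553 = 2.3774
S = e^2.3774 ≈ 10.78

11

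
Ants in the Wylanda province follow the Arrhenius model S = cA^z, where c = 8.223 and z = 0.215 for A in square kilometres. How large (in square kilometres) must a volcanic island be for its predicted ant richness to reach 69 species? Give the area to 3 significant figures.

19800 square kilometres

69 = 8.223 × A^0.215  ⇒  A^0.215 = 69/8.223 = 8.391
ln A = ln(8.391) / 0.215 = 2.1272 / 0.215 = 9.8938
A = e^9.8938 ≈ 19808 square kilometres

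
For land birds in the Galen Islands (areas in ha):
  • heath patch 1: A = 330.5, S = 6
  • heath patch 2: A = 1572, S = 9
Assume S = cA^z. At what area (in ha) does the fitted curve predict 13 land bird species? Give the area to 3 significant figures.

z = ln(9/6) / ln(1572/330.5) = 0.4055 / 1.5595 = 0.2600
c = 6 / 330.5^0.2600 = 6 / 4.518 = 1.328
A = (13/1.328)^(1/0.2600) ⇒ ln A = ln(9.79)/0.2600 = 8.7744
A = e^8.7744 ≈ 6467 ha

6470 ha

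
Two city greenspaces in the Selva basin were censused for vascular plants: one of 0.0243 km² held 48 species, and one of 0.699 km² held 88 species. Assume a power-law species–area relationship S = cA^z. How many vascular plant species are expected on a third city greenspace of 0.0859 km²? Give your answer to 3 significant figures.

60.3

z = ln(88/48) / ln(0.699/0.0243) = 0.6061 / 3.3592 = 0.1804
c = 48 / 0.0243^0.1804 = 48 / 0.5113 = 93.87
S₃ = 93.87 × 0.0859^0.1804 = 93.87 × 0.6422 ≈ 60.28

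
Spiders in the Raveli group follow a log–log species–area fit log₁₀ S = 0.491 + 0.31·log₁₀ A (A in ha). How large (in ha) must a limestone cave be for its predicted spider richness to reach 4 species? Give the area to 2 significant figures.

4 = 3.097 × A^0.31  ⇒  A^0.31 = 4/3.097 = 1.291
ln A = ln(1.291) / 0.31 = 0.2557 / 0.31 = 0.8249
A = e^0.8249 ≈ 2.282 ha

2.3 ha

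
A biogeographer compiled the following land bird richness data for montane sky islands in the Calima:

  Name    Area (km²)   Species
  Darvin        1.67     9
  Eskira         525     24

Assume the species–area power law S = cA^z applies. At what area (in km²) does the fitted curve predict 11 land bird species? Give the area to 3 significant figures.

5.42 km²

z = ln(24/9) / ln(525/1.67) = 0.9808 / 5.7506 = 0.1706
c = 9 / 1.67^0.1706 = 9 / 1.091 = 8.246
A = (11/8.246)^(1/0.1706) ⇒ ln A = ln(1.334)/0.1706 = 1.6894
A = e^1.6894 ≈ 5.416 km²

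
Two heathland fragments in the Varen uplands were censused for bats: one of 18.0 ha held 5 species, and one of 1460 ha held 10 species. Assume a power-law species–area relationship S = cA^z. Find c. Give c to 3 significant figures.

3.17

z = ln(S₂/S₁) / ln(A₂/A₁) = ln(10/5) / ln(1460/18) = 0.6931 / 4.3958 = 0.1577
c = S₁ / A₁^z = 5 / 18^0.1577 = 5 / 1.577 = 3.17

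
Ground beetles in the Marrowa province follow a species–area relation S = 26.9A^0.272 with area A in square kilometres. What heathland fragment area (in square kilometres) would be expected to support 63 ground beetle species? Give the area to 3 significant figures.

22.8 square kilometres

63 = 26.9 × A^0.272  ⇒  A^0.272 = 63/26.9 = 2.342
ln A = ln(2.342) / 0.272 = 0.8510 / 0.272 = 3.1287
A = e^3.1287 ≈ 22.84 square kilometres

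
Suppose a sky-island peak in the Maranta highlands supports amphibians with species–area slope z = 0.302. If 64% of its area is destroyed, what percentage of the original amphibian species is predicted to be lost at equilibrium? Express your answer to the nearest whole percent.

S_new/S_old = (A_new/A_old)^z = 0.36^0.302
= exp(0.302 × ln 0.36) = exp(0.302 × -1.0217) = exp(-0.3085) ≈ 0.7345
Fraction lost = 1 − 0.7345 = 0.2655

27%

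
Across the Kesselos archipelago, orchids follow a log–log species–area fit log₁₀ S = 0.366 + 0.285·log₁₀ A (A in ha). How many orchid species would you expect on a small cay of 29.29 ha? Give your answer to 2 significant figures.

S = 2.323 × 29.29^0.285 = 2.323 × 2.618 ≈ 6.082

6.1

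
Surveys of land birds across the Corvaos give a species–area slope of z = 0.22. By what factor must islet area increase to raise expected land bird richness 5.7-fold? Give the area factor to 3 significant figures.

(A₂/A₁)^0.22 = 5.7, so A₂/A₁ = 5.7^(1/0.22) = 5.7^4.545
ln(A₂/A₁) = ln 5.7 / 0.22 = 1.7405 / 0.22 = 7.9112
A₂/A₁ = e^7.9112 ≈ 2728

2730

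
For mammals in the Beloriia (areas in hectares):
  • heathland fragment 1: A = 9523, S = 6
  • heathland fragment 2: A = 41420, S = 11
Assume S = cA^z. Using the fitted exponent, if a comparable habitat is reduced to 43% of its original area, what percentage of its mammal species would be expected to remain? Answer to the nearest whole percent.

z = ln(11/6) / ln(41420/9523) = 0.6061 / 1.4701 = 0.4123
S_new/S_old = (A_new/A_old)^z = 0.43^0.4123 = exp(0.4123 × -0.8440) = 0.7061

71%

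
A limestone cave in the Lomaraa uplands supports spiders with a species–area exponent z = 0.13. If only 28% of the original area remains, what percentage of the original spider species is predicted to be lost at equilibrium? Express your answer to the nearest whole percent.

S_new/S_old = (A_new/A_old)^z = 0.28^0.13
= exp(0.13 × ln 0.28) = exp(0.13 × -1.2730) = exp(-0.1655) ≈ 0.8475
Fraction lost = 1 − 0.8475 = 0.1525

15%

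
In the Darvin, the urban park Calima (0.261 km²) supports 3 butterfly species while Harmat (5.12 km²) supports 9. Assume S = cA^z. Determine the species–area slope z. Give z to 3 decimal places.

Taking logs: ln S = ln c + z ln A, so z = (ln S₂ − ln S₁)/(ln A₂ − ln A₁).
z = ln(9/3) / ln(5.12/0.261) = ln(3) / ln(19.62) = 1.0986 / 2.9764 = 0.3691

0.369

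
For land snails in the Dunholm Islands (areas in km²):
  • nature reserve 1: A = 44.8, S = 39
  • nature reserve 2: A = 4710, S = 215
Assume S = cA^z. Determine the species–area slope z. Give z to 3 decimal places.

0.367

Taking logs: ln S = ln c + z ln A, so z = (ln S₂ − ln S₁)/(ln A₂ − ln A₁).
z = ln(215/39) / ln(4710/44.8) = ln(5.513) / ln(105.1) = 1.7071 / 4.6552 = 0.3667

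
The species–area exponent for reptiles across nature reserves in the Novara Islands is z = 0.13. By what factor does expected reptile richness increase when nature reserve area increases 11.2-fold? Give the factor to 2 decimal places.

S₂/S₁ = (A₂/A₁)^z = 11.2^0.13
ln(S₂/S₁) = 0.13 × ln 11.2 = 0.13 × 2.4159 = 0.3141
S₂/S₁ = e^0.3141 ≈ 1.369

1.37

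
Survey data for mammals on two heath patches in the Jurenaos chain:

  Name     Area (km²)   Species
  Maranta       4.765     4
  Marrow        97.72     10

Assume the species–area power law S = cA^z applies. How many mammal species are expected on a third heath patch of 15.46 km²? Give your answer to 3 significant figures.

5.72

z = ln(10/4) / ln(97.72/4.765) = 0.9163 / 3.0208 = 0.3033
c = 4 / 4.765^0.3033 = 4 / 1.606 = 2.491
S₃ = 2.491 × 15.46^0.3033 = 2.491 × 2.295 ≈ 5.716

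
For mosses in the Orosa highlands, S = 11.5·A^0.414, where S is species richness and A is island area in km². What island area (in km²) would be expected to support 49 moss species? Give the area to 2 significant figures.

49 = 11.5 × A^0.414  ⇒  A^0.414 = 49/11.5 = 4.261
ln A = ln(4.261) / 0.414 = 1.4495 / 0.414 = 3.5011
A = e^3.5011 ≈ 33.15 km²

33 km²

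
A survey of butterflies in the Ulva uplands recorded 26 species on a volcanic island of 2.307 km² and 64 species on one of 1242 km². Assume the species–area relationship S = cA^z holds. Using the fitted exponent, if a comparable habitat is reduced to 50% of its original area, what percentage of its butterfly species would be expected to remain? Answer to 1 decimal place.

z = ln(64/26) / ln(1242/2.307) = 0.9008 / 6.2885 = 0.1432
S_new/S_old = (A_new/A_old)^z = 0.5^0.1432 = exp(0.1432 × -0.6931) = 0.9055

90.5%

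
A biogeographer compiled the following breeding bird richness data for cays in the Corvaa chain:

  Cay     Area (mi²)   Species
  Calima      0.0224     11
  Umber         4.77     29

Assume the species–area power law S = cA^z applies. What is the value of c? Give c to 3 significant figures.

z = ln(S₂/S₁) / ln(A₂/A₁) = ln(29/11) / ln(4.77/0.0224) = 0.9694 / 5.3610 = 0.1808
c = S₁ / A₁^z = 11 / 0.0224^0.1808 = 11 / 0.5031 = 21.86

21.9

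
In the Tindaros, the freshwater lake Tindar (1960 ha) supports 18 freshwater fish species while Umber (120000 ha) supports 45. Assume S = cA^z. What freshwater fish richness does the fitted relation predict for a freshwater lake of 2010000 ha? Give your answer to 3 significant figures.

z = ln(45/18) / ln(120000/1960) = 0.9163 / 4.1145 = 0.2227
c = 18 / 1960^0.2227 = 18 / 5.41 = 3.327
S₃ = 3.327 × 2010000^0.2227 = 3.327 × 25.33 ≈ 84.29

84.3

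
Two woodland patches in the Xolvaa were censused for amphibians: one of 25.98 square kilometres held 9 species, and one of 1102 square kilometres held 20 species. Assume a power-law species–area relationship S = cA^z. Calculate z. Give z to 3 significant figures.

0.213

Taking logs: ln S = ln c + z ln A, so z = (ln S₂ − ln S₁)/(ln A₂ − ln A₁).
z = ln(20/9) / ln(1102/25.98) = ln(2.222) / ln(42.42) = 0.7985 / 3.7476 = 0.2131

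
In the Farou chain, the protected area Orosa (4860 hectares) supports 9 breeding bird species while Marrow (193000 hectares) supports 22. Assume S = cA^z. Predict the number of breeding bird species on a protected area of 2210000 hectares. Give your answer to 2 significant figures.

40

z = ln(22/9) / ln(193000/4860) = 0.8938 / 3.6817 = 0.2428
c = 9 / 4860^0.2428 = 9 / 7.853 = 1.146
S₃ = 1.146 × 2210000^0.2428 = 1.146 × 34.7 ≈ 39.76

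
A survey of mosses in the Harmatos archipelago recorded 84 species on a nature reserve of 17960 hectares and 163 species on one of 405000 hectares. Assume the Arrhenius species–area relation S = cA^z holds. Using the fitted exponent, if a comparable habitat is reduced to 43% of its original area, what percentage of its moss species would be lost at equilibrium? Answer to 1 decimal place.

z = ln(163/84) / ln(405000/17960) = 0.6629 / 3.1157 = 0.2128
S_new/S_old = (A_new/A_old)^z = 0.43^0.2128 = exp(0.2128 × -0.8440) = 0.8356
Fraction lost = 1 − 0.8356 = 0.1644

16.4%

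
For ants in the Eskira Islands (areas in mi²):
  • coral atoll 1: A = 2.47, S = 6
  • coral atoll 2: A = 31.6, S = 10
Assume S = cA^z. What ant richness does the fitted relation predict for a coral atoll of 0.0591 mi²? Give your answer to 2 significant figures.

z = ln(10/6) / ln(31.6/2.47) = 0.5108 / 2.5489 = 0.2004
c = 6 / 2.47^0.2004 = 6 / 1.199 = 5.006
S₃ = 5.006 × 0.0591^0.2004 = 5.006 × 0.5673 ≈ 2.84

2.8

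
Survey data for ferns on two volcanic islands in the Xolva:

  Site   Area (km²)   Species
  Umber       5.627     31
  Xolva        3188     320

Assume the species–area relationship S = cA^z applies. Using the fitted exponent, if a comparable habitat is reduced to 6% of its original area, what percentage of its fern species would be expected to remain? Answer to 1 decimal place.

z = ln(320/31) / ln(3188/5.627) = 2.3343 / 6.3396 = 0.3682
S_new/S_old = (A_new/A_old)^z = 0.06^0.3682 = exp(0.3682 × -2.8134) = 0.3549

35.5%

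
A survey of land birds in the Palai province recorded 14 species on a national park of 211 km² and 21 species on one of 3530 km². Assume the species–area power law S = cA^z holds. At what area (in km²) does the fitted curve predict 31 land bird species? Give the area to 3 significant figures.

52800 km²

z = ln(21/14) / ln(3530/211) = 0.4055 / 2.8172 = 0.1439
c = 14 / 211^0.1439 = 14 / 2.16 = 6.48
A = (31/6.48)^(1/0.1439) ⇒ ln A = ln(4.784)/0.1439 = 10.8751
A = e^10.8751 ≈ 52843 km²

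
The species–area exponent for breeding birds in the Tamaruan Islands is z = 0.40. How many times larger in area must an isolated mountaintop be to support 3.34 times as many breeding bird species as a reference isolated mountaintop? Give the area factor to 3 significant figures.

20.4

(A₂/A₁)^0.4 = 3.34, so A₂/A₁ = 3.34^(1/0.4) = 3.34^2.5
ln(A₂/A₁) = ln 3.34 / 0.4 = 1.2060 / 0.4 = 3.0149
A₂/A₁ = e^3.0149 ≈ 20.39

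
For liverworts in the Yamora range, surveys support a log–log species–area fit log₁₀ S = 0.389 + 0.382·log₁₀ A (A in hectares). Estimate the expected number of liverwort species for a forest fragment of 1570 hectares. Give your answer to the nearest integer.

41 species

S = 2.449 × 1570^0.382 = 2.449 × 16.63 ≈ 40.72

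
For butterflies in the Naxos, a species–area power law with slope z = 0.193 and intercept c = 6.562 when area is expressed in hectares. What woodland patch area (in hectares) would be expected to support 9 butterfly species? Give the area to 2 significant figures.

5.1 hectares

9 = 6.562 × A^0.193  ⇒  A^0.193 = 9/6.562 = 1.372
ln A = ln(1.372) / 0.193 = 0.3159 / 0.193 = 1.6369
A = e^1.6369 ≈ 5.139 hectares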